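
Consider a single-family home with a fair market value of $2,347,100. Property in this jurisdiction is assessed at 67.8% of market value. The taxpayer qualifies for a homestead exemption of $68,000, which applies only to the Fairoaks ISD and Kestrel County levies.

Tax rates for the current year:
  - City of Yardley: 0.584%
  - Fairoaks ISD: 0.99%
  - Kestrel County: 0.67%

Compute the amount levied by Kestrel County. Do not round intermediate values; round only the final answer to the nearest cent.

Assessed value = $2,347,100 × 0.678 = $1,591,333.8
Kestrel County taxable value = $1,591,333.8 − $68,000 = $1,523,333.8
Kestrel County levy = $1,523,333.8 × 0.0067 = $10,206.33646

$10,206.34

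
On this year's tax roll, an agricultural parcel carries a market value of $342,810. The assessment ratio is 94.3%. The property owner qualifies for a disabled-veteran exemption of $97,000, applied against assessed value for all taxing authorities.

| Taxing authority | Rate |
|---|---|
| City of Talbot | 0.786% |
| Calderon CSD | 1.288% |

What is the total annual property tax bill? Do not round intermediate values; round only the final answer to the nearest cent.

Assessed value = $342,810 × 0.943 = $323,269.83
Taxable value = $323,269.83 − $97,000 = $226,269.83
City of Talbot: $226,269.83 × 0.00786 = $1,778.4808638
Calderon CSD: $226,269.83 × 0.01288 = $2,914.3554104
Total = $1,778.4808638 + $2,914.3554104 = $4,692.8362742

$4,692.84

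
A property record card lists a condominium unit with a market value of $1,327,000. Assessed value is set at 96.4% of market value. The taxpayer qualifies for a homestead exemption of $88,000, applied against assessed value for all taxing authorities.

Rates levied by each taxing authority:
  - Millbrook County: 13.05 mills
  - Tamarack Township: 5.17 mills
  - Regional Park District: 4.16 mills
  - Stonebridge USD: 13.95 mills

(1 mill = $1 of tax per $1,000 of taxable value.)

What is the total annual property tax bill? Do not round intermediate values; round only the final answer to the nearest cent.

Assessed value = $1,327,000 × 0.964 = $1,279,228
Taxable value = $1,279,228 − $88,000 = $1,191,228
Millbrook County: $1,191,228 × 0.01305 = $15,545.5254
Tamarack Township: $1,191,228 × 0.00517 = $6,158.64876
Regional Park District: $1,191,228 × 0.00416 = $4,955.50848
Stonebridge USD: $1,191,228 × 0.01395 = $16,617.6306
Total = $15,545.5254 + $6,158.64876 + $4,955.50848 + $16,617.6306 = $43,277.31324

$43,277.31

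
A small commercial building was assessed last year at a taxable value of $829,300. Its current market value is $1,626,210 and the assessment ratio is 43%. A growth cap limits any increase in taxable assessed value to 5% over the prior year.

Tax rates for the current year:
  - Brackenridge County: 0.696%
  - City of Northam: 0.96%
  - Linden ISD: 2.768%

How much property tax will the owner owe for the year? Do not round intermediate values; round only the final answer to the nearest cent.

$30,935.72

Uncapped assessed value = $1,626,210 × 0.43 = $699,270.3
Cap limit = $829,300 × 1.05 = $870,765
Taxable assessed value = min($699,270.3, $870,765) = $699,270.3 (cap does not bind)
Brackenridge County: $699,270.3 × 0.00696 = $4,866.921288
City of Northam: $699,270.3 × 0.0096 = $6,712.99488
Linden ISD: $699,270.3 × 0.02768 = $19,355.801904
Total = $30,935.718072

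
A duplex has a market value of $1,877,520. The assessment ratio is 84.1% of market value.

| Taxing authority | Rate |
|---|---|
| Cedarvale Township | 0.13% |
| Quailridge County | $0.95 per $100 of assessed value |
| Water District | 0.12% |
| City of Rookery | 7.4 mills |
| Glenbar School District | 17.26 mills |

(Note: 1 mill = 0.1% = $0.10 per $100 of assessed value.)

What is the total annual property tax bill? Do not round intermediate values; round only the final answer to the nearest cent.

$57,885.93

Assessed value = $1,877,520 × 0.841 = $1,578,994.32
Cedarvale Township: $1,578,994.32 × 0.0013 = $2,052.692616
Quailridge County: $1,578,994.32 × 0.0095 = $15,000.44604
Water District: $1,578,994.32 × 0.0012 = $1,894.793184
City of Rookery: $1,578,994.32 × 0.0074 = $11,684.557968
Glenbar School District: $1,578,994.32 × 0.01726 = $27,253.4419632
Total = $57,885.9317712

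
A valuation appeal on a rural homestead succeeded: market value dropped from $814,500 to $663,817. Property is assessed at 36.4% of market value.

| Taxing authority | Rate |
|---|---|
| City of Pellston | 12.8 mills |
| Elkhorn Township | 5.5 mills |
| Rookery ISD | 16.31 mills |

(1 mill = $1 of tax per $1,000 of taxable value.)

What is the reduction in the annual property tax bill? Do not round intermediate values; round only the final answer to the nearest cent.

Old assessed value = $814,500 × 0.364 = $296,478
New assessed value = $663,817 × 0.364 = $241,629.388
Combined rate = 0.0128 + 0.0055 + 0.01631 = 0.03461
Old tax = $296,478 × 0.03461 = $10,261.10358
New tax = $241,629.388 × 0.03461 = $8,362.79311868
Reduction = $10,261.10358 − $8,362.79311868 = $1,898.31046132

$1,898.31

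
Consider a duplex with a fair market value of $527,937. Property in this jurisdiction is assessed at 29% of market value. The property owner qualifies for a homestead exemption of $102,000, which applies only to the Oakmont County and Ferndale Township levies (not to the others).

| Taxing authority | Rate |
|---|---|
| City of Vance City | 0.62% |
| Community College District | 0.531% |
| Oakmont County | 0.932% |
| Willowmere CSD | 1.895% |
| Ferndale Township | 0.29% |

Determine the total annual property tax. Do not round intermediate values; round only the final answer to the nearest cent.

$5,287.94

Assessed value = $527,937 × 0.29 = $153,101.73
City of Vance City: $153,101.73 × 0.0062 = $949.230726
Community College District: $153,101.73 × 0.00531 = $812.9701863
Oakmont County: ($153,101.73 − $102,000) × 0.00932 = $51,101.73 × 0.00932 = $476.2681236
Willowmere CSD: $153,101.73 × 0.01895 = $2,901.2777835
Ferndale Township: ($153,101.73 − $102,000) × 0.0029 = $51,101.73 × 0.0029 = $148.195017
Total = $5,287.9418364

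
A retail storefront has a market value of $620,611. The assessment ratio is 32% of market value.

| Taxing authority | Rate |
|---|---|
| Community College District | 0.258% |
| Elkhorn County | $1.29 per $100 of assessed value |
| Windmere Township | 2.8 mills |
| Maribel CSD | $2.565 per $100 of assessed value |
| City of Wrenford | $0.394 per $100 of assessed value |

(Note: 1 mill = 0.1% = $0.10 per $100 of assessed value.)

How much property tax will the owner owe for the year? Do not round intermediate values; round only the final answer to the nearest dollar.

$9,507

Assessed value = $620,611 × 0.32 = $198,595.52
Community College District: $198,595.52 × 0.00258 = $512.3764416
Elkhorn County: $198,595.52 × 0.0129 = $2,561.882208
Windmere Township: $198,595.52 × 0.0028 = $556.067456
Maribel CSD: $198,595.52 × 0.02565 = $5,093.975088
City of Wrenford: $198,595.52 × 0.00394 = $782.4663488
Total = $9,506.7675424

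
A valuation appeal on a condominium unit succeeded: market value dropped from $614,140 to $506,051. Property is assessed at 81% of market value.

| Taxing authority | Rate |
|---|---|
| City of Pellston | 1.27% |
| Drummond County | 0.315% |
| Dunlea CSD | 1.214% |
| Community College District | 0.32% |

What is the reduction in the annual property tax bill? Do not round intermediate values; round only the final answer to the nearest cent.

Old assessed value = $614,140 × 0.81 = $497,453.4
New assessed value = $506,051 × 0.81 = $409,901.31
Combined rate = 0.0127 + 0.00315 + 0.01214 + 0.0032 = 0.03119
Old tax = $497,453.4 × 0.03119 = $15,515.571546
New tax = $409,901.31 × 0.03119 = $12,784.8218589
Reduction = $15,515.571546 − $12,784.8218589 = $2,730.7496871

$2,730.75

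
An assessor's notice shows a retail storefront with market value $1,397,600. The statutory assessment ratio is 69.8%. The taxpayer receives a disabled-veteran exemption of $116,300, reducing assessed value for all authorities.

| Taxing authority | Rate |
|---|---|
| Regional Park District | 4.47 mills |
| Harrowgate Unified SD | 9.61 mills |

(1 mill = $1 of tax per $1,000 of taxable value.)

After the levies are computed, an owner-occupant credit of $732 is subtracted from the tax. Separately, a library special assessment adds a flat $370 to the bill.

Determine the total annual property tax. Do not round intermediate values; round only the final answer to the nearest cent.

Assessed value = $1,397,600 × 0.698 = $975,524.8
Taxable value = $975,524.8 − $116,300 = $859,224.8
Regional Park District: $859,224.8 × 0.00447 = $3,840.734856
Harrowgate Unified SD: $859,224.8 × 0.00961 = $8,257.150328
Levies subtotal = $12,097.885184
After credit = $12,097.885184 − $732 = $11,365.885184
Total = $11,365.885184 + $370 = $11,735.885184

$11,735.89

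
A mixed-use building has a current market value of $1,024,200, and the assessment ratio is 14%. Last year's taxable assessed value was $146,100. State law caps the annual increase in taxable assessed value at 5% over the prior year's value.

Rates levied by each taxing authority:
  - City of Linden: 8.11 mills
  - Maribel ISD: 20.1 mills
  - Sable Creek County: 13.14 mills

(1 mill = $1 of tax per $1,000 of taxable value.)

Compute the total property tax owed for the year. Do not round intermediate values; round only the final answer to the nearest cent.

$5,929.09

Uncapped assessed value = $1,024,200 × 0.14 = $143,388
Cap limit = $146,100 × 1.05 = $153,405
Taxable assessed value = min($143,388, $153,405) = $143,388 (cap does not bind)
City of Linden: $143,388 × 0.00811 = $1,162.87668
Maribel ISD: $143,388 × 0.0201 = $2,882.0988
Sable Creek County: $143,388 × 0.01314 = $1,884.11832
Total = $5,929.0938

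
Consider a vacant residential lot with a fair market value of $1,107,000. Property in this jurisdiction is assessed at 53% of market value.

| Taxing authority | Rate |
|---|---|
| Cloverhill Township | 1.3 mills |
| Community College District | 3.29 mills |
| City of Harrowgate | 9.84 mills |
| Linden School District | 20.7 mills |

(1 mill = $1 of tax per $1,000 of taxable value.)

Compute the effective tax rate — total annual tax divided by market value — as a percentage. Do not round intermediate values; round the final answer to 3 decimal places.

Assessed value = $1,107,000 × 0.53 = $586,710
Cloverhill Township: $586,710 × 0.0013 = $762.723
Community College District: $586,710 × 0.00329 = $1,930.2759
City of Harrowgate: $586,710 × 0.00984 = $5,773.2264
Linden School District: $586,710 × 0.0207 = $12,144.897
Total tax = $20,611.1223
Effective rate = $20,611.1223 ÷ $1,107,000 = 1.862% of market value

1.862%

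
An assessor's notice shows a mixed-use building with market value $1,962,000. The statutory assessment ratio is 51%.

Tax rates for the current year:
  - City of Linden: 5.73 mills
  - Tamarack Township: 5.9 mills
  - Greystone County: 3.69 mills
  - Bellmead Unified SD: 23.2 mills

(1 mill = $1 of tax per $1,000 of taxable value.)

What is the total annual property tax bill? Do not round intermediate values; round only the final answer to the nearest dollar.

Assessed value = $1,962,000 × 0.51 = $1,000,620
City of Linden: $1,000,620 × 0.00573 = $5,733.5526
Tamarack Township: $1,000,620 × 0.0059 = $5,903.658
Greystone County: $1,000,620 × 0.00369 = $3,692.2878
Bellmead Unified SD: $1,000,620 × 0.0232 = $23,214.384
Total = $5,733.5526 + $5,903.658 + $3,692.2878 + $23,214.384 = $38,543.8824

$38,544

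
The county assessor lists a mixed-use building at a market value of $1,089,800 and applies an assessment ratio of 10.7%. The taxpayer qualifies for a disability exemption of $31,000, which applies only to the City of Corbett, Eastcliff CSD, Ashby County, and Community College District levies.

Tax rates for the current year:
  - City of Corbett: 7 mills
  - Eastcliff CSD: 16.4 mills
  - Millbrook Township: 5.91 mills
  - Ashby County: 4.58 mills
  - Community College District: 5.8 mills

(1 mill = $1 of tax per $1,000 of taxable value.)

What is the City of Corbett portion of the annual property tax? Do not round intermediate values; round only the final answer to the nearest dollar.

Assessed value = $1,089,800 × 0.107 = $116,608.6
City of Corbett taxable value = $116,608.6 − $31,000 = $85,608.6
City of Corbett levy = $85,608.6 × 0.007 = $599.2602

$599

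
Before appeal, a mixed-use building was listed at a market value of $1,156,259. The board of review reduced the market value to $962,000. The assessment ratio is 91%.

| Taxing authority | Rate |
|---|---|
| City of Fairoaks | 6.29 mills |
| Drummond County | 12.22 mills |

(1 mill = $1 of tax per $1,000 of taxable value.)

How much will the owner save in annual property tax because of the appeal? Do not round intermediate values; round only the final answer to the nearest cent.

Old assessed value = $1,156,259 × 0.91 = $1,052,195.69
New assessed value = $962,000 × 0.91 = $875,420
Combined rate = 0.00629 + 0.01222 = 0.01851
Old tax = $1,052,195.69 × 0.01851 = $19,476.1422219
New tax = $875,420 × 0.01851 = $16,204.0242
Reduction = $19,476.1422219 − $16,204.0242 = $3,272.1180219

$3,272.12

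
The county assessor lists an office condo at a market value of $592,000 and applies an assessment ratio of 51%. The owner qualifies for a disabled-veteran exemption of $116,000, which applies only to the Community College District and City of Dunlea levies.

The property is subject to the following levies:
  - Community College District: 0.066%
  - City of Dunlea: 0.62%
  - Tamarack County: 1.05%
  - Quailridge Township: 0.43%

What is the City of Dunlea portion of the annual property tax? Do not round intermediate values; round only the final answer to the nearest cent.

$1,152.70

Assessed value = $592,000 × 0.51 = $301,920
City of Dunlea taxable value = $301,920 − $116,000 = $185,920
City of Dunlea levy = $185,920 × 0.0062 = $1,152.704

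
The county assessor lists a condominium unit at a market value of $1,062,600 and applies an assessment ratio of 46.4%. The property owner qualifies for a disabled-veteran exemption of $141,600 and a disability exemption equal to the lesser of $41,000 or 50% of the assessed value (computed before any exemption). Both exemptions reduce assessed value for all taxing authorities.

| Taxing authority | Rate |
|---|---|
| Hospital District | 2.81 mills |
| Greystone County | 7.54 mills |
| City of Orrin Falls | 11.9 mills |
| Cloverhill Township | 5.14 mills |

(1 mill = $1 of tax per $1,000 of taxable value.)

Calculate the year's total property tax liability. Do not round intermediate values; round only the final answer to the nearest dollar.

Assessed value = $1,062,600 × 0.464 = $493,046.4
Disability exemption = min($41,000, 50% × $493,046.4) = min($41,000, $246,523.2) = $41,000 (dollar cap binds)
Taxable value = $493,046.4 − $141,600 − $41,000 = $310,446.4
Hospital District: $310,446.4 × 0.00281 = $872.354384
Greystone County: $310,446.4 × 0.00754 = $2,340.765856
City of Orrin Falls: $310,446.4 × 0.0119 = $3,694.31216
Cloverhill Township: $310,446.4 × 0.00514 = $1,595.694496
Total = $8,503.126896

$8,503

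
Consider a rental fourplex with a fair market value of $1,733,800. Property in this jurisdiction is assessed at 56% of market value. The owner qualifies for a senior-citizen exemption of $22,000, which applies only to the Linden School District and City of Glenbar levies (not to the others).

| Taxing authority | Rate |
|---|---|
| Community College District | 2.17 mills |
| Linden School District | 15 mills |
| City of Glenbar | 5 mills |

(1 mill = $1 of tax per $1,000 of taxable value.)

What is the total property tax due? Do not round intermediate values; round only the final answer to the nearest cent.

Assessed value = $1,733,800 × 0.56 = $970,928
Community College District: $970,928 × 0.00217 = $2,106.91376
Linden School District: ($970,928 − $22,000) × 0.015 = $948,928 × 0.015 = $14,233.92
City of Glenbar: ($970,928 − $22,000) × 0.005 = $948,928 × 0.005 = $4,744.64
Total = $21,085.47376

$21,085.47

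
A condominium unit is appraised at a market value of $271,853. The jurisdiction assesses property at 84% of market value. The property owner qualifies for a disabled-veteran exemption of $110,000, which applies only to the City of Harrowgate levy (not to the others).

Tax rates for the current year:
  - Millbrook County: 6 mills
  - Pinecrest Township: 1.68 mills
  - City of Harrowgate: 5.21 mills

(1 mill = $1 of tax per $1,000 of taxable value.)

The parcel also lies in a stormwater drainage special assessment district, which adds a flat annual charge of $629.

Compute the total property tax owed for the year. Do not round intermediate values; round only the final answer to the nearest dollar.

Assessed value = $271,853 × 0.84 = $228,356.52
Millbrook County: $228,356.52 × 0.006 = $1,370.13912
Pinecrest Township: $228,356.52 × 0.00168 = $383.6389536
City of Harrowgate: ($228,356.52 − $110,000) × 0.00521 = $118,356.52 × 0.00521 = $616.6374692
Levies subtotal = $2,370.4155428
Total = $2,370.4155428 + $629 = $2,999.4155428

$2,999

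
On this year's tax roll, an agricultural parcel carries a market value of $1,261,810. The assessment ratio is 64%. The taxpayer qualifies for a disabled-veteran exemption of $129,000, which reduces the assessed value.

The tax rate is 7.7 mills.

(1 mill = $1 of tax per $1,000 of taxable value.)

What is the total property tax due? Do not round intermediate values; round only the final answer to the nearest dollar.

$5,225

Assessed value = $1,261,810 × 0.64 = $807,558.4
Taxable value = $807,558.4 − $129,000 = $678,558.4
Tax = $678,558.4 × 0.0077 = $5,224.89968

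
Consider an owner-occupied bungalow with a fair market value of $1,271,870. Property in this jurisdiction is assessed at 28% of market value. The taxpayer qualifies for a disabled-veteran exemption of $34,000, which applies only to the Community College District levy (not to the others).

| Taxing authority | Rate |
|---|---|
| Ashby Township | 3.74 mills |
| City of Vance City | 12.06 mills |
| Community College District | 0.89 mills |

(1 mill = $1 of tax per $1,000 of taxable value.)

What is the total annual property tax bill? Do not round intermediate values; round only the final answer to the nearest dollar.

$5,913

Assessed value = $1,271,870 × 0.28 = $356,123.6
Ashby Township: $356,123.6 × 0.00374 = $1,331.902264
City of Vance City: $356,123.6 × 0.01206 = $4,294.850616
Community College District: ($356,123.6 − $34,000) × 0.00089 = $322,123.6 × 0.00089 = $286.690004
Total = $5,913.442884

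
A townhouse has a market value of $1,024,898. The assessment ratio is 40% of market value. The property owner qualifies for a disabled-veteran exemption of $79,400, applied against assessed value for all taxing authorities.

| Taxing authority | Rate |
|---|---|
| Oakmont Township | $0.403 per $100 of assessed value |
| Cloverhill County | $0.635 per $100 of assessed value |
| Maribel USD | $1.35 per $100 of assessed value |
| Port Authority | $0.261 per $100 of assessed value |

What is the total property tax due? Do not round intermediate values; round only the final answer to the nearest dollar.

Assessed value = $1,024,898 × 0.4 = $409,959.2
Taxable value = $409,959.2 − $79,400 = $330,559.2
Oakmont Township: $330,559.2 × 0.00403 = $1,332.153576
Cloverhill County: $330,559.2 × 0.00635 = $2,099.05092
Maribel USD: $330,559.2 × 0.0135 = $4,462.5492
Port Authority: $330,559.2 × 0.00261 = $862.759512
Total = $1,332.153576 + $2,099.05092 + $4,462.5492 + $862.759512 = $8,756.513208

$8,757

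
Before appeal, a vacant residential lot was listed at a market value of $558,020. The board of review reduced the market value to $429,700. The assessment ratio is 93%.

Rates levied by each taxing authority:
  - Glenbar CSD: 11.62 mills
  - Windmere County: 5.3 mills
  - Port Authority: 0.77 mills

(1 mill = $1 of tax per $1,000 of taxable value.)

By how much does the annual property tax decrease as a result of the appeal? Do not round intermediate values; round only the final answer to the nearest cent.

Old assessed value = $558,020 × 0.93 = $518,958.6
New assessed value = $429,700 × 0.93 = $399,621
Combined rate = 0.01162 + 0.0053 + 0.00077 = 0.01769
Old tax = $518,958.6 × 0.01769 = $9,180.377634
New tax = $399,621 × 0.01769 = $7,069.29549
Reduction = $9,180.377634 − $7,069.29549 = $2,111.082144

$2,111.08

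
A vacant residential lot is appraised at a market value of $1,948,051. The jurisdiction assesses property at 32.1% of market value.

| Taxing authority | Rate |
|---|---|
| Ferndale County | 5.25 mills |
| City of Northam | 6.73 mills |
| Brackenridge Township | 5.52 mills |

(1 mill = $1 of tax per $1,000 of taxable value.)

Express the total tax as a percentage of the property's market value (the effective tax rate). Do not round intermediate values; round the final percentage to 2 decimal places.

0.56%

Assessed value = $1,948,051 × 0.321 = $625,324.371
Ferndale County: $625,324.371 × 0.00525 = $3,282.95294775
City of Northam: $625,324.371 × 0.00673 = $4,208.43301683
Brackenridge Township: $625,324.371 × 0.00552 = $3,451.79052792
Total tax = $10,943.1764925
Effective rate = $10,943.1764925 ÷ $1,948,051 = 0.56% of market value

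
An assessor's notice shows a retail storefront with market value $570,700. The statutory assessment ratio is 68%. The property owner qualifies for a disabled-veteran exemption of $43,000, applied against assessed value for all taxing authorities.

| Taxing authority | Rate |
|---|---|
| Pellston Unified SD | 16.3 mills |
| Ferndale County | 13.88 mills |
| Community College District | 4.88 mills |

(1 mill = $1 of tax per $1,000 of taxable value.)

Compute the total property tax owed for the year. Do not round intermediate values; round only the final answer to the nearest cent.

$12,098.36

Assessed value = $570,700 × 0.68 = $388,076
Taxable value = $388,076 − $43,000 = $345,076
Pellston Unified SD: $345,076 × 0.0163 = $5,624.7388
Ferndale County: $345,076 × 0.01388 = $4,789.65488
Community College District: $345,076 × 0.00488 = $1,683.97088
Total = $5,624.7388 + $4,789.65488 + $1,683.97088 = $12,098.36456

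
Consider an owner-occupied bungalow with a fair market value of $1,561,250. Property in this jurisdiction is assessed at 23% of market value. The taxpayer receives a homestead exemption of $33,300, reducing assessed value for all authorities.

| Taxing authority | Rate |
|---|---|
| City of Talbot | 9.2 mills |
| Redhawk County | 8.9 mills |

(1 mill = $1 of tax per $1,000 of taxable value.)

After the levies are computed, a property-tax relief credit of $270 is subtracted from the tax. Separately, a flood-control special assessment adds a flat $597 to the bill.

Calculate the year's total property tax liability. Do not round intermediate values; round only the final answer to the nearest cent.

$6,223.75

Assessed value = $1,561,250 × 0.23 = $359,087.5
Taxable value = $359,087.5 − $33,300 = $325,787.5
City of Talbot: $325,787.5 × 0.0092 = $2,997.245
Redhawk County: $325,787.5 × 0.0089 = $2,899.50875
Levies subtotal = $5,896.75375
After credit = $5,896.75375 − $270 = $5,626.75375
Total = $5,626.75375 + $597 = $6,223.75375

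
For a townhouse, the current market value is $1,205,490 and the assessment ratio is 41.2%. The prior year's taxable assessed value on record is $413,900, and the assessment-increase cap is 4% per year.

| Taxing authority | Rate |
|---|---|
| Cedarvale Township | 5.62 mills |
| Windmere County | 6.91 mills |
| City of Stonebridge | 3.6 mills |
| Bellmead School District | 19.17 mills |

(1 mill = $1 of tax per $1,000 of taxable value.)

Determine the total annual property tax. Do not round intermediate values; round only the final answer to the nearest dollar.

$15,195

Uncapped assessed value = $1,205,490 × 0.412 = $496,661.88
Cap limit = $413,900 × 1.04 = $430,456
Taxable assessed value = min($496,661.88, $430,456) = $430,456 (cap binds)
Cedarvale Township: $430,456 × 0.00562 = $2,419.16272
Windmere County: $430,456 × 0.00691 = $2,974.45096
City of Stonebridge: $430,456 × 0.0036 = $1,549.6416
Bellmead School District: $430,456 × 0.01917 = $8,251.84152
Total = $15,195.0968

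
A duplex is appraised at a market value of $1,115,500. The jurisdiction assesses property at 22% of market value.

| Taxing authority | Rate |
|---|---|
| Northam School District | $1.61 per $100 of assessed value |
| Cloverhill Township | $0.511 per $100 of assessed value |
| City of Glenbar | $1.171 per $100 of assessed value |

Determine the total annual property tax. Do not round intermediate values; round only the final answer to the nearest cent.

$8,078.90

Assessed value = $1,115,500 × 0.22 = $245,410
Northam School District: $245,410 × 0.0161 = $3,951.101
Cloverhill Township: $245,410 × 0.00511 = $1,254.0451
City of Glenbar: $245,410 × 0.01171 = $2,873.7511
Total = $3,951.101 + $1,254.0451 + $2,873.7511 = $8,078.8972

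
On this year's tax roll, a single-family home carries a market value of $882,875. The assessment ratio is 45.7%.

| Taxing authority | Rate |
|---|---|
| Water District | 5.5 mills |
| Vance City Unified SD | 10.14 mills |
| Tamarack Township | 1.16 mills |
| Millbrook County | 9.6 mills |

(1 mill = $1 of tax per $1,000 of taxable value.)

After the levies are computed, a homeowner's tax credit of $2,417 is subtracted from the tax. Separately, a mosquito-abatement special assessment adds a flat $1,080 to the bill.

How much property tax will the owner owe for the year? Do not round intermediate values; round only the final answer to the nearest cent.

$9,314.71

Assessed value = $882,875 × 0.457 = $403,473.875
Water District: $403,473.875 × 0.0055 = $2,219.1063125
Vance City Unified SD: $403,473.875 × 0.01014 = $4,091.2250925
Tamarack Township: $403,473.875 × 0.00116 = $468.029695
Millbrook County: $403,473.875 × 0.0096 = $3,873.3492
Levies subtotal = $10,651.7103
After credit = $10,651.7103 − $2,417 = $8,234.7103
Total = $8,234.7103 + $1,080 = $9,314.7103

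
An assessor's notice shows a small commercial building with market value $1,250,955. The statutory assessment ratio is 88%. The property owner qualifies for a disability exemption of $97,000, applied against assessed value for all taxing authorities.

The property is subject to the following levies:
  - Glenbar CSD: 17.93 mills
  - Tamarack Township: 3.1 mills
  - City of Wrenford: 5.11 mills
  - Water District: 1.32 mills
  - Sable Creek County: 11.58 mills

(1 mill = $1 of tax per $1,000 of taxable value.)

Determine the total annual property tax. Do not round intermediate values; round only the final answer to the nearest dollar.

$39,190

Assessed value = $1,250,955 × 0.88 = $1,100,840.4
Taxable value = $1,100,840.4 − $97,000 = $1,003,840.4
Glenbar CSD: $1,003,840.4 × 0.01793 = $17,998.858372
Tamarack Township: $1,003,840.4 × 0.0031 = $3,111.90524
City of Wrenford: $1,003,840.4 × 0.00511 = $5,129.624444
Water District: $1,003,840.4 × 0.00132 = $1,325.069328
Sable Creek County: $1,003,840.4 × 0.01158 = $11,624.471832
Total = $17,998.858372 + $3,111.90524 + $5,129.624444 + $1,325.069328 + $11,624.471832 = $39,189.929216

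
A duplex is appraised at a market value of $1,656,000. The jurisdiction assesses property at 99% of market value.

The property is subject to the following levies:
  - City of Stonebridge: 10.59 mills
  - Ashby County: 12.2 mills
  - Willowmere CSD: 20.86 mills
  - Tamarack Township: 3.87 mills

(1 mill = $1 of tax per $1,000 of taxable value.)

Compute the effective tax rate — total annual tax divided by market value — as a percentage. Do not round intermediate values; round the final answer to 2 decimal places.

4.70%

Assessed value = $1,656,000 × 0.99 = $1,639,440
City of Stonebridge: $1,639,440 × 0.01059 = $17,361.6696
Ashby County: $1,639,440 × 0.0122 = $20,001.168
Willowmere CSD: $1,639,440 × 0.02086 = $34,198.7184
Tamarack Township: $1,639,440 × 0.00387 = $6,344.6328
Total tax = $77,906.1888
Effective rate = $77,906.1888 ÷ $1,656,000 = 4.70% of market value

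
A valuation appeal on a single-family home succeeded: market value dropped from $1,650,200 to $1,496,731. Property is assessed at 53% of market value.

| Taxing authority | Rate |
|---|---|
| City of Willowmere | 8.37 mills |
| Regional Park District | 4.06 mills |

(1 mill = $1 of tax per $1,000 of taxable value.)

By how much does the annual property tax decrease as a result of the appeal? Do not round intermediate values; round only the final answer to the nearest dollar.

$1,011

Old assessed value = $1,650,200 × 0.53 = $874,606
New assessed value = $1,496,731 × 0.53 = $793,267.43
Combined rate = 0.00837 + 0.00406 = 0.01243
Old tax = $874,606 × 0.01243 = $10,871.35258
New tax = $793,267.43 × 0.01243 = $9,860.3141549
Reduction = $10,871.35258 − $9,860.3141549 = $1,011.0384251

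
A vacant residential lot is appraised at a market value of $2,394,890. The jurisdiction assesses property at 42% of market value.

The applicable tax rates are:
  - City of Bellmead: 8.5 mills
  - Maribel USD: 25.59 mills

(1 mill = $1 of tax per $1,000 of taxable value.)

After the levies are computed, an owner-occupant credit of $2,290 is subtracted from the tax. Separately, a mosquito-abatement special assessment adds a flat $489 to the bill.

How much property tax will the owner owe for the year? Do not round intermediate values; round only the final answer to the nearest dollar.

Assessed value = $2,394,890 × 0.42 = $1,005,853.8
City of Bellmead: $1,005,853.8 × 0.0085 = $8,549.7573
Maribel USD: $1,005,853.8 × 0.02559 = $25,739.798742
Levies subtotal = $34,289.556042
After credit = $34,289.556042 − $2,290 = $31,999.556042
Total = $31,999.556042 + $489 = $32,488.556042

$32,489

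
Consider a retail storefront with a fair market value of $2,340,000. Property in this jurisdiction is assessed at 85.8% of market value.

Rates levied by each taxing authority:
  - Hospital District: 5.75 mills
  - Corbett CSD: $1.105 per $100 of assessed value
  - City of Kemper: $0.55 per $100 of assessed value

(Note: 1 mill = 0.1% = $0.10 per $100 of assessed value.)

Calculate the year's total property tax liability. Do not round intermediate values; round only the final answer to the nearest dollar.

Assessed value = $2,340,000 × 0.858 = $2,007,720
Hospital District: $2,007,720 × 0.00575 = $11,544.39
Corbett CSD: $2,007,720 × 0.01105 = $22,185.306
City of Kemper: $2,007,720 × 0.0055 = $11,042.46
Total = $44,772.156

$44,772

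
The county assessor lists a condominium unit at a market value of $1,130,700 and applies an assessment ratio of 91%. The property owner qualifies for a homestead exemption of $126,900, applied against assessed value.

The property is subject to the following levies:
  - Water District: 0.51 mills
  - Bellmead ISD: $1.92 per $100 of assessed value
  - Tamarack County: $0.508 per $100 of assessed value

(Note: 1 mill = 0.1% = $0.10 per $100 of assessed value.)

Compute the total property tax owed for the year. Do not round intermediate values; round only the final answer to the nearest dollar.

$22,361

Assessed value = $1,130,700 × 0.91 = $1,028,937
Taxable value = $1,028,937 − $126,900 = $902,037
Water District: $902,037 × 0.00051 = $460.03887
Bellmead ISD: $902,037 × 0.0192 = $17,319.1104
Tamarack County: $902,037 × 0.00508 = $4,582.34796
Total = $22,361.49723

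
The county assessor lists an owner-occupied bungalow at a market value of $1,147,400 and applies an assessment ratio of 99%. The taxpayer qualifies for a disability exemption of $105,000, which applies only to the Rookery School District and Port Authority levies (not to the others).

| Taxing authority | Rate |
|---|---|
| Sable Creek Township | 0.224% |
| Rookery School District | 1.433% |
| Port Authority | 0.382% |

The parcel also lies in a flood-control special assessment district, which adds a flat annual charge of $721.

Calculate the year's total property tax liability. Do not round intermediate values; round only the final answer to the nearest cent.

$21,976.78

Assessed value = $1,147,400 × 0.99 = $1,135,926
Sable Creek Township: $1,135,926 × 0.00224 = $2,544.47424
Rookery School District: ($1,135,926 − $105,000) × 0.01433 = $1,030,926 × 0.01433 = $14,773.16958
Port Authority: ($1,135,926 − $105,000) × 0.00382 = $1,030,926 × 0.00382 = $3,938.13732
Levies subtotal = $21,255.78114
Total = $21,255.78114 + $721 = $21,976.78114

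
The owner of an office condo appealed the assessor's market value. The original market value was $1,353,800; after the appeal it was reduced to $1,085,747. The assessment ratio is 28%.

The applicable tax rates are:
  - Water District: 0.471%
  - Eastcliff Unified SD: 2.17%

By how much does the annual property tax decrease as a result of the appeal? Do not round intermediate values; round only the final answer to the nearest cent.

$1,982.20

Old assessed value = $1,353,800 × 0.28 = $379,064
New assessed value = $1,085,747 × 0.28 = $304,009.16
Combined rate = 0.00471 + 0.0217 = 0.02641
Old tax = $379,064 × 0.02641 = $10,011.08024
New tax = $304,009.16 × 0.02641 = $8,028.8819156
Reduction = $10,011.08024 − $8,028.8819156 = $1,982.1983244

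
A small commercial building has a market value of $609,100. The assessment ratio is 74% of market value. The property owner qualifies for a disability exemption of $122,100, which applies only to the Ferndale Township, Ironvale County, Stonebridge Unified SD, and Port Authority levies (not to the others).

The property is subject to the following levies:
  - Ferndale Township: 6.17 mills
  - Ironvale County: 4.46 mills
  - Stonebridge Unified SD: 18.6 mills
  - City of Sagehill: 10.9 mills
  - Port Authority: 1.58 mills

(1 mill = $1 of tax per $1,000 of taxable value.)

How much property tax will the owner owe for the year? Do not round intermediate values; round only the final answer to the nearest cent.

$15,038.21

Assessed value = $609,100 × 0.74 = $450,734
Ferndale Township: ($450,734 − $122,100) × 0.00617 = $328,634 × 0.00617 = $2,027.67178
Ironvale County: ($450,734 − $122,100) × 0.00446 = $328,634 × 0.00446 = $1,465.70764
Stonebridge Unified SD: ($450,734 − $122,100) × 0.0186 = $328,634 × 0.0186 = $6,112.5924
City of Sagehill: $450,734 × 0.0109 = $4,913.0006
Port Authority: ($450,734 − $122,100) × 0.00158 = $328,634 × 0.00158 = $519.24172
Total = $15,038.21414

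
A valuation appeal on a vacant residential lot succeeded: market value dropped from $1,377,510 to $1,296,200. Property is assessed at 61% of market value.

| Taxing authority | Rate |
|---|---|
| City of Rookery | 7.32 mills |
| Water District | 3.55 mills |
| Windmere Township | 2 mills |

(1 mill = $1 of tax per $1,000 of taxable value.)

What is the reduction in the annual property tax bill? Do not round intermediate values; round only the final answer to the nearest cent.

Old assessed value = $1,377,510 × 0.61 = $840,281.1
New assessed value = $1,296,200 × 0.61 = $790,682
Combined rate = 0.00732 + 0.00355 + 0.002 = 0.01287
Old tax = $840,281.1 × 0.01287 = $10,814.417757
New tax = $790,682 × 0.01287 = $10,176.07734
Reduction = $10,814.417757 − $10,176.07734 = $638.340417

$638.34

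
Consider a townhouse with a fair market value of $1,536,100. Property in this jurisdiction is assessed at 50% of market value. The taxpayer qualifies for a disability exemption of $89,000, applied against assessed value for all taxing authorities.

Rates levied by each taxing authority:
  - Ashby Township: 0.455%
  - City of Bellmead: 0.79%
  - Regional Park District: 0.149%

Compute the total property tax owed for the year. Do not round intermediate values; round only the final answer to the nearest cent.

Assessed value = $1,536,100 × 0.5 = $768,050
Taxable value = $768,050 − $89,000 = $679,050
Ashby Township: $679,050 × 0.00455 = $3,089.6775
City of Bellmead: $679,050 × 0.0079 = $5,364.495
Regional Park District: $679,050 × 0.00149 = $1,011.7845
Total = $3,089.6775 + $5,364.495 + $1,011.7845 = $9,465.957

$9,465.96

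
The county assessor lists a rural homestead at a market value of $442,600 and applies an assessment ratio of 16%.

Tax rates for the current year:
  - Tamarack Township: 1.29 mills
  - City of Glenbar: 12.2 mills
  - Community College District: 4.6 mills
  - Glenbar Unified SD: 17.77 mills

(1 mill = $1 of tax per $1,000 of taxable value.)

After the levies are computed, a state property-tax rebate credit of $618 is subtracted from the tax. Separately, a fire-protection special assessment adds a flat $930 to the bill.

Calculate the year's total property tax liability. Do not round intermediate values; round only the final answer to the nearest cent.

Assessed value = $442,600 × 0.16 = $70,816
Tamarack Township: $70,816 × 0.00129 = $91.35264
City of Glenbar: $70,816 × 0.0122 = $863.9552
Community College District: $70,816 × 0.0046 = $325.7536
Glenbar Unified SD: $70,816 × 0.01777 = $1,258.40032
Levies subtotal = $2,539.46176
After credit = $2,539.46176 − $618 = $1,921.46176
Total = $1,921.46176 + $930 = $2,851.46176

$2,851.46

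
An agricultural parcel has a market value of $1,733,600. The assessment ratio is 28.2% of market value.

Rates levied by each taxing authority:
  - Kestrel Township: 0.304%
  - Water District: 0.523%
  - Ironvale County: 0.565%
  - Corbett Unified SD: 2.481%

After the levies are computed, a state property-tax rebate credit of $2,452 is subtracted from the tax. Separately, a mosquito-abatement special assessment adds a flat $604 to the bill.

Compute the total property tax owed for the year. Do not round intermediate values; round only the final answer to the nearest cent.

$17,086.14

Assessed value = $1,733,600 × 0.282 = $488,875.2
Kestrel Township: $488,875.2 × 0.00304 = $1,486.180608
Water District: $488,875.2 × 0.00523 = $2,556.817296
Ironvale County: $488,875.2 × 0.00565 = $2,762.14488
Corbett Unified SD: $488,875.2 × 0.02481 = $12,128.993712
Levies subtotal = $18,934.136496
After credit = $18,934.136496 − $2,452 = $16,482.136496
Total = $16,482.136496 + $604 = $17,086.136496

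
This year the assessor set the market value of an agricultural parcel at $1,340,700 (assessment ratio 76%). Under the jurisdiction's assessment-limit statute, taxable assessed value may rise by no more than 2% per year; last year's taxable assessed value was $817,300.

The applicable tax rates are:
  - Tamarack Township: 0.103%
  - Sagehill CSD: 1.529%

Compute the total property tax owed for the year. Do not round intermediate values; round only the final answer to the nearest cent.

Uncapped assessed value = $1,340,700 × 0.76 = $1,018,932
Cap limit = $817,300 × 1.02 = $833,646
Taxable assessed value = min($1,018,932, $833,646) = $833,646 (cap binds)
Tamarack Township: $833,646 × 0.00103 = $858.65538
Sagehill CSD: $833,646 × 0.01529 = $12,746.44734
Total = $13,605.10272

$13,605.10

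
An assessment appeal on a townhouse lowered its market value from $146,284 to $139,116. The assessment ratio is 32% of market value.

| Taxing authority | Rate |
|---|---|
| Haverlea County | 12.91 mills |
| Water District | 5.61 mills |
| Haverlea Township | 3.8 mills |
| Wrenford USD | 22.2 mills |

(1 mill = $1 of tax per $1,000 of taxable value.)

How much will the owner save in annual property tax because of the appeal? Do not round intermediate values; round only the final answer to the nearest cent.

Old assessed value = $146,284 × 0.32 = $46,810.88
New assessed value = $139,116 × 0.32 = $44,517.12
Combined rate = 0.01291 + 0.00561 + 0.0038 + 0.0222 = 0.04452
Old tax = $46,810.88 × 0.04452 = $2,084.0203776
New tax = $44,517.12 × 0.04452 = $1,981.9021824
Reduction = $2,084.0203776 − $1,981.9021824 = $102.1181952

$102.12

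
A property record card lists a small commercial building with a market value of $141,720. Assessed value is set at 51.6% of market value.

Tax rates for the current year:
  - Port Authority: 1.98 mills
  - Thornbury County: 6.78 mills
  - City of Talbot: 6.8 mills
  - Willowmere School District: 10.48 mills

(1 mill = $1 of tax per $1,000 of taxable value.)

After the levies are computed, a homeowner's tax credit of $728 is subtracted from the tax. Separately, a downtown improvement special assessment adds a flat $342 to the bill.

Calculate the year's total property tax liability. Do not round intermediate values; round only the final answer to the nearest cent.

Assessed value = $141,720 × 0.516 = $73,127.52
Port Authority: $73,127.52 × 0.00198 = $144.7924896
Thornbury County: $73,127.52 × 0.00678 = $495.8045856
City of Talbot: $73,127.52 × 0.0068 = $497.267136
Willowmere School District: $73,127.52 × 0.01048 = $766.3764096
Levies subtotal = $1,904.2406208
After credit = $1,904.2406208 − $728 = $1,176.2406208
Total = $1,176.2406208 + $342 = $1,518.2406208

$1,518.24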